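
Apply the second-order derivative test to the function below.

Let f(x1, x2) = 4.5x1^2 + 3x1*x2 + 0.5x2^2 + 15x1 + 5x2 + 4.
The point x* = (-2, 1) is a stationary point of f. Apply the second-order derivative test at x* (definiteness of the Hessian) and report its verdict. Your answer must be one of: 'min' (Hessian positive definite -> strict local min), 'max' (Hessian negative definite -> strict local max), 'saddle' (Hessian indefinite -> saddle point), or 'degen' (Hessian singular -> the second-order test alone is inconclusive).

Compute the Hessian H = grad^2 f:
  H = [[9, 3], [3, 1]]
Verify stationarity: grad f(x*) = H x* + g = (0, 0).
Eigenvalues of H: 0, 10.
H has a zero eigenvalue (singular; positive semidefinite but not definite), so H is neither positive definite, negative definite, nor indefinite. The second-order test alone is inconclusive -> degen.
(Indeed, f is constant along the null direction of H through x*, so x* is not a strict local extremum.)

degen


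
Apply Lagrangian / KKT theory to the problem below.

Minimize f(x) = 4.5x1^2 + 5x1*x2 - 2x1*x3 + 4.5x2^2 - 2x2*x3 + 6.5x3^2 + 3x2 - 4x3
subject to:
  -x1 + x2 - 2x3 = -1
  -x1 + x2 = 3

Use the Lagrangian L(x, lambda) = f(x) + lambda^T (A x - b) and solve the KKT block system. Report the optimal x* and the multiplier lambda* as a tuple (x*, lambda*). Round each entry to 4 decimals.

Form the Lagrangian:
  L(x, lambda) = (1/2) x^T Q x + c^T x + lambda^T (A x - b)
Stationarity (grad_x L = 0): Q x + c + A^T lambda = 0.
Primal feasibility: A x = b.

This gives the KKT block system:
  [ Q   A^T ] [ x     ]   [-c ]
  [ A    0  ] [ lambda ] = [ b ]

Solving the linear system:
  x*      = (-1.3214, 1.6786, 2)
  lambda* = (10.6429, -18.1429)
  f(x*)   = 31.0536

x* = (-1.3214, 1.6786, 2), lambda* = (10.6429, -18.1429)


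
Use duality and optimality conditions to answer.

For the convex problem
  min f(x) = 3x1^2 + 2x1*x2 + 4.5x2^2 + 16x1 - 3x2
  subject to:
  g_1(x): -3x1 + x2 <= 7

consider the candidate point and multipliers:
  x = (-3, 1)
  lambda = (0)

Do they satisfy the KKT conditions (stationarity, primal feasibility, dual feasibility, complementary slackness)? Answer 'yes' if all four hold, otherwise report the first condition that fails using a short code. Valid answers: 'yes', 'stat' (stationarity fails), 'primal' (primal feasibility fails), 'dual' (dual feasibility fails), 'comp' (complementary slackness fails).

Gradient of f: grad f(x) = Q x + c = (0, 0)
Constraint values g_i(x) = a_i^T x - b_i:
  g_1((-3, 1)) = 3
Stationarity residual: grad f(x) + sum_i lambda_i a_i = (0, 0)
  -> stationarity OK
Primal feasibility (all g_i <= 0): FAILS
Dual feasibility (all lambda_i >= 0): OK
Complementary slackness (lambda_i * g_i(x) = 0 for all i): OK

Verdict: the first failing condition is primal_feasibility -> primal.

primal


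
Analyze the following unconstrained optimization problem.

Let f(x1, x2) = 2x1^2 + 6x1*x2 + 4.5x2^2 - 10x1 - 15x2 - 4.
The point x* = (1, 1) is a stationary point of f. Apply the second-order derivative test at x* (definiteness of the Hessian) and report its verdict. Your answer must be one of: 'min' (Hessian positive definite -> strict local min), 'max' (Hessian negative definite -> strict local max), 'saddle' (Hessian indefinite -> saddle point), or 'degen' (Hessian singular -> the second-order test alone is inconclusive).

Compute the Hessian H = grad^2 f:
  H = [[4, 6], [6, 9]]
Verify stationarity: grad f(x*) = H x* + g = (0, 0).
Eigenvalues of H: 0, 13.
H has a zero eigenvalue (singular; positive semidefinite but not definite), so H is neither positive definite, negative definite, nor indefinite. The second-order test alone is inconclusive -> degen.
(Indeed, f is constant along the null direction of H through x*, so x* is not a strict local extremum.)

degen


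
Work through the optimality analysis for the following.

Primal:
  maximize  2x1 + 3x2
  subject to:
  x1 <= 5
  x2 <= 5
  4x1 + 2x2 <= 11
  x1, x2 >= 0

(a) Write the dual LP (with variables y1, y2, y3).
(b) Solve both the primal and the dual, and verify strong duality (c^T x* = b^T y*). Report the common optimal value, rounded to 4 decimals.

The standard primal-dual pair for 'max c^T x s.t. A x <= b, x >= 0' is:
  Dual:  min b^T y  s.t.  A^T y >= c,  y >= 0.

So the dual LP is:
  minimize  5y1 + 5y2 + 11y3
  subject to:
    y1 + 4y3 >= 2
    y2 + 2y3 >= 3
    y1, y2, y3 >= 0

Solving the primal: x* = (0.25, 5).
  primal value c^T x* = 15.5.
Solving the dual: y* = (0, 2, 0.5).
  dual value b^T y* = 15.5.
Strong duality: c^T x* = b^T y*. Confirmed.

15.5


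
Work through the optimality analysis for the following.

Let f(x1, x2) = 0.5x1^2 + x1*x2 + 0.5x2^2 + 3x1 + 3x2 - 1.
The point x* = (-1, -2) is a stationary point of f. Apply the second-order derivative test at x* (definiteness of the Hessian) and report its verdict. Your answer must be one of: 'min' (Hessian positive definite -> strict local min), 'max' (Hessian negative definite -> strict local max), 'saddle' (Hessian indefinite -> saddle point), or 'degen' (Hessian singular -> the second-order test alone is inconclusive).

Compute the Hessian H = grad^2 f:
  H = [[1, 1], [1, 1]]
Verify stationarity: grad f(x*) = H x* + g = (0, 0).
Eigenvalues of H: 0, 2.
H has a zero eigenvalue (singular; positive semidefinite but not definite), so H is neither positive definite, negative definite, nor indefinite. The second-order test alone is inconclusive -> degen.
(Indeed, f is constant along the null direction of H through x*, so x* is not a strict local extremum.)

degen


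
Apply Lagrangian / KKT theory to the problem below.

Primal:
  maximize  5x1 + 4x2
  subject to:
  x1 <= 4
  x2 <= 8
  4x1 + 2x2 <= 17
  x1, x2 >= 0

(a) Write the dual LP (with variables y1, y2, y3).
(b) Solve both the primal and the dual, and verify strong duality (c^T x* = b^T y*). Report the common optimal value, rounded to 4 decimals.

The standard primal-dual pair for 'max c^T x s.t. A x <= b, x >= 0' is:
  Dual:  min b^T y  s.t.  A^T y >= c,  y >= 0.

So the dual LP is:
  minimize  4y1 + 8y2 + 17y3
  subject to:
    y1 + 4y3 >= 5
    y2 + 2y3 >= 4
    y1, y2, y3 >= 0

Solving the primal: x* = (0.25, 8).
  primal value c^T x* = 33.25.
Solving the dual: y* = (0, 1.5, 1.25).
  dual value b^T y* = 33.25.
Strong duality: c^T x* = b^T y*. Confirmed.

33.25


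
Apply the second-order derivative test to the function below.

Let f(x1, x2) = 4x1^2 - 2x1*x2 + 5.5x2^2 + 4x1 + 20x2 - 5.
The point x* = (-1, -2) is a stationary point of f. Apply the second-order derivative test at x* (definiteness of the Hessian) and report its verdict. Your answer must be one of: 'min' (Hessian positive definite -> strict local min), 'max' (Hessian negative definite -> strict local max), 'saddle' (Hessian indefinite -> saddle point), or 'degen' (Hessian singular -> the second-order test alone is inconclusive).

Compute the Hessian H = grad^2 f:
  H = [[8, -2], [-2, 11]]
Verify stationarity: grad f(x*) = H x* + g = (0, 0).
Eigenvalues of H: 7, 12.
Both eigenvalues > 0, so H is positive definite -> x* is a strict local min.

min


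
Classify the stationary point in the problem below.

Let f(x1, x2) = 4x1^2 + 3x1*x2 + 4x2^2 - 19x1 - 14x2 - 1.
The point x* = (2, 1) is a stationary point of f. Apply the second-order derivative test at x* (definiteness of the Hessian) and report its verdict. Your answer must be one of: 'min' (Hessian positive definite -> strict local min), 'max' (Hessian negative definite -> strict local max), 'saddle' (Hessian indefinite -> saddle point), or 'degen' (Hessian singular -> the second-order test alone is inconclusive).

Compute the Hessian H = grad^2 f:
  H = [[8, 3], [3, 8]]
Verify stationarity: grad f(x*) = H x* + g = (0, 0).
Eigenvalues of H: 5, 11.
Both eigenvalues > 0, so H is positive definite -> x* is a strict local min.

min


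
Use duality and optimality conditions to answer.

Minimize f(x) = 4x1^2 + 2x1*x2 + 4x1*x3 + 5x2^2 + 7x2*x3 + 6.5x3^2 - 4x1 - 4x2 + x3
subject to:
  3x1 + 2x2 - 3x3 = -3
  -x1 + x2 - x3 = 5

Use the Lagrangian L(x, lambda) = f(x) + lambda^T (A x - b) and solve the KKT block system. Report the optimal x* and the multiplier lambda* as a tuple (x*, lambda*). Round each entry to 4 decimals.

Form the Lagrangian:
  L(x, lambda) = (1/2) x^T Q x + c^T x + lambda^T (A x - b)
Stationarity (grad_x L = 0): Q x + c + A^T lambda = 0.
Primal feasibility: A x = b.

This gives the KKT block system:
  [ Q   A^T ] [ x     ]   [-c ]
  [ A    0  ] [ lambda ] = [ b ]

Solving the linear system:
  x*      = (-2.6899, 1.8607, -0.4494)
  lambda* = (3.503, -13.0867)
  f(x*)   = 39.4048

x* = (-2.6899, 1.8607, -0.4494), lambda* = (3.503, -13.0867)


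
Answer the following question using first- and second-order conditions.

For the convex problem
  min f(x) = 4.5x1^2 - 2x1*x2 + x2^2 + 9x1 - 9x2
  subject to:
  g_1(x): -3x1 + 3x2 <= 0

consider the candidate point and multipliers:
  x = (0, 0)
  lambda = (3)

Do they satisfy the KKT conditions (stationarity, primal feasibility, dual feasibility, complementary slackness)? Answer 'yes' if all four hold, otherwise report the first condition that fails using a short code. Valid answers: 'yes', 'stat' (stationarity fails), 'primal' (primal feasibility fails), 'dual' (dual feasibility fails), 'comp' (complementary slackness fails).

Gradient of f: grad f(x) = Q x + c = (9, -9)
Constraint values g_i(x) = a_i^T x - b_i:
  g_1((0, 0)) = 0
Stationarity residual: grad f(x) + sum_i lambda_i a_i = (0, 0)
  -> stationarity OK
Primal feasibility (all g_i <= 0): OK
Dual feasibility (all lambda_i >= 0): OK
Complementary slackness (lambda_i * g_i(x) = 0 for all i): OK

Verdict: yes, KKT holds.

yes


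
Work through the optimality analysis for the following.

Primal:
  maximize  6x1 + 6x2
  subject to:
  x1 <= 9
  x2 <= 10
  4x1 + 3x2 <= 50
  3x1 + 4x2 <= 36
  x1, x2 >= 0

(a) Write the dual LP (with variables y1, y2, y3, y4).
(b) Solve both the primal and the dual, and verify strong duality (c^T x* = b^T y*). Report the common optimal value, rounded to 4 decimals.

The standard primal-dual pair for 'max c^T x s.t. A x <= b, x >= 0' is:
  Dual:  min b^T y  s.t.  A^T y >= c,  y >= 0.

So the dual LP is:
  minimize  9y1 + 10y2 + 50y3 + 36y4
  subject to:
    y1 + 4y3 + 3y4 >= 6
    y2 + 3y3 + 4y4 >= 6
    y1, y2, y3, y4 >= 0

Solving the primal: x* = (9, 2.25).
  primal value c^T x* = 67.5.
Solving the dual: y* = (1.5, 0, 0, 1.5).
  dual value b^T y* = 67.5.
Strong duality: c^T x* = b^T y*. Confirmed.

67.5


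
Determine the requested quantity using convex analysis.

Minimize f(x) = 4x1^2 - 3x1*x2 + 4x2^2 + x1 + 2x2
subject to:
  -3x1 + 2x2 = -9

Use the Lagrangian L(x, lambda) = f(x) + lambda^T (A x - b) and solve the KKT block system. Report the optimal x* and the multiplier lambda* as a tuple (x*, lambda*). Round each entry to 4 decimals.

Form the Lagrangian:
  L(x, lambda) = (1/2) x^T Q x + c^T x + lambda^T (A x - b)
Stationarity (grad_x L = 0): Q x + c + A^T lambda = 0.
Primal feasibility: A x = b.

This gives the KKT block system:
  [ Q   A^T ] [ x     ]   [-c ]
  [ A    0  ] [ lambda ] = [ b ]

Solving the linear system:
  x*      = (2.1471, -1.2794)
  lambda* = (7.3382)
  f(x*)   = 32.8162

x* = (2.1471, -1.2794), lambda* = (7.3382)


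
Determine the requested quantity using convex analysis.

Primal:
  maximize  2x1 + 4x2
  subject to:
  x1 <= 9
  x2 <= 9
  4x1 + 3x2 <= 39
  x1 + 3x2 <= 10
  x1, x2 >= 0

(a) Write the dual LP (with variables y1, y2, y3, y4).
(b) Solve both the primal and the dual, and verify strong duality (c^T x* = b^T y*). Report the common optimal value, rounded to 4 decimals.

The standard primal-dual pair for 'max c^T x s.t. A x <= b, x >= 0' is:
  Dual:  min b^T y  s.t.  A^T y >= c,  y >= 0.

So the dual LP is:
  minimize  9y1 + 9y2 + 39y3 + 10y4
  subject to:
    y1 + 4y3 + y4 >= 2
    y2 + 3y3 + 3y4 >= 4
    y1, y2, y3, y4 >= 0

Solving the primal: x* = (9, 0.3333).
  primal value c^T x* = 19.3333.
Solving the dual: y* = (0.6667, 0, 0, 1.3333).
  dual value b^T y* = 19.3333.
Strong duality: c^T x* = b^T y*. Confirmed.

19.3333


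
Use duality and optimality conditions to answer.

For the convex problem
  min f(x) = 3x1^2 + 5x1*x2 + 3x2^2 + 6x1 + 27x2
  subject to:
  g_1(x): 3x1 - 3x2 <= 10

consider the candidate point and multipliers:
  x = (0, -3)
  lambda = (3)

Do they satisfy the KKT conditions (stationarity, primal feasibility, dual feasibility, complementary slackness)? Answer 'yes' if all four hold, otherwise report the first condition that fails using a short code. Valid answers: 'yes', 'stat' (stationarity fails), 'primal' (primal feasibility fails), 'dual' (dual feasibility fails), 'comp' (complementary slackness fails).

Gradient of f: grad f(x) = Q x + c = (-9, 9)
Constraint values g_i(x) = a_i^T x - b_i:
  g_1((0, -3)) = -1
Stationarity residual: grad f(x) + sum_i lambda_i a_i = (0, 0)
  -> stationarity OK
Primal feasibility (all g_i <= 0): OK
Dual feasibility (all lambda_i >= 0): OK
Complementary slackness (lambda_i * g_i(x) = 0 for all i): FAILS

Verdict: the first failing condition is complementary_slackness -> comp.

comp


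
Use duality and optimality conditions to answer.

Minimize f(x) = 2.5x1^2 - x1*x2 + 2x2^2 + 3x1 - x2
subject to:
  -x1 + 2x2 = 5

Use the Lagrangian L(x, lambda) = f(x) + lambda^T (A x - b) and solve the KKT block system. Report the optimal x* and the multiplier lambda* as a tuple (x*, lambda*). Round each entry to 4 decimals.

Form the Lagrangian:
  L(x, lambda) = (1/2) x^T Q x + c^T x + lambda^T (A x - b)
Stationarity (grad_x L = 0): Q x + c + A^T lambda = 0.
Primal feasibility: A x = b.

This gives the KKT block system:
  [ Q   A^T ] [ x     ]   [-c ]
  [ A    0  ] [ lambda ] = [ b ]

Solving the linear system:
  x*      = (-1, 2)
  lambda* = (-4)
  f(x*)   = 7.5

x* = (-1, 2), lambda* = (-4)


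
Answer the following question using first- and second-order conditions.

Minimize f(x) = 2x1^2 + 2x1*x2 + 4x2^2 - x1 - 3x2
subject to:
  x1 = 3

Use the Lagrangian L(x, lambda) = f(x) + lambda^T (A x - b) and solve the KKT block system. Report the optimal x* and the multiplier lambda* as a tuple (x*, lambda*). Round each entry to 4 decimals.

Form the Lagrangian:
  L(x, lambda) = (1/2) x^T Q x + c^T x + lambda^T (A x - b)
Stationarity (grad_x L = 0): Q x + c + A^T lambda = 0.
Primal feasibility: A x = b.

This gives the KKT block system:
  [ Q   A^T ] [ x     ]   [-c ]
  [ A    0  ] [ lambda ] = [ b ]

Solving the linear system:
  x*      = (3, -0.375)
  lambda* = (-10.25)
  f(x*)   = 14.4375

x* = (3, -0.375), lambda* = (-10.25)


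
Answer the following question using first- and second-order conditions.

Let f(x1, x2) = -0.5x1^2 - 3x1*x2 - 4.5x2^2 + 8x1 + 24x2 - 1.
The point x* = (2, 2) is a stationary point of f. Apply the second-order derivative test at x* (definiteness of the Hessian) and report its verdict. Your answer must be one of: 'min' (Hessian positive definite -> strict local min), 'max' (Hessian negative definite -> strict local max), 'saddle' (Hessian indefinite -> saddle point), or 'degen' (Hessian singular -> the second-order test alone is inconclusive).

Compute the Hessian H = grad^2 f:
  H = [[-1, -3], [-3, -9]]
Verify stationarity: grad f(x*) = H x* + g = (0, 0).
Eigenvalues of H: -10, 0.
H has a zero eigenvalue (singular; negative semidefinite but not definite), so H is neither positive definite, negative definite, nor indefinite. The second-order test alone is inconclusive -> degen.
(Indeed, f is constant along the null direction of H through x*, so x* is not a strict local extremum.)

degen


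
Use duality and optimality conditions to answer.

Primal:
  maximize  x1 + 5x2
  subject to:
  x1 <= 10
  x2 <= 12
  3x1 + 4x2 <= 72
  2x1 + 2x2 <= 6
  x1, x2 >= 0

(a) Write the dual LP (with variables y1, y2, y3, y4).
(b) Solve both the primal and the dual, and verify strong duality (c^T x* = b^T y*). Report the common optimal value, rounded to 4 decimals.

The standard primal-dual pair for 'max c^T x s.t. A x <= b, x >= 0' is:
  Dual:  min b^T y  s.t.  A^T y >= c,  y >= 0.

So the dual LP is:
  minimize  10y1 + 12y2 + 72y3 + 6y4
  subject to:
    y1 + 3y3 + 2y4 >= 1
    y2 + 4y3 + 2y4 >= 5
    y1, y2, y3, y4 >= 0

Solving the primal: x* = (0, 3).
  primal value c^T x* = 15.
Solving the dual: y* = (0, 0, 0, 2.5).
  dual value b^T y* = 15.
Strong duality: c^T x* = b^T y*. Confirmed.

15


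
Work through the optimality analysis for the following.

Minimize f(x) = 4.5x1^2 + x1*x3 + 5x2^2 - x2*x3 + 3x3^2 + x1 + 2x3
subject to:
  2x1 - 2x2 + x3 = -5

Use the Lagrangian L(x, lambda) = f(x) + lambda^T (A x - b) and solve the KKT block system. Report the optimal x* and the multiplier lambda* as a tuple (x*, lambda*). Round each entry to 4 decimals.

Form the Lagrangian:
  L(x, lambda) = (1/2) x^T Q x + c^T x + lambda^T (A x - b)
Stationarity (grad_x L = 0): Q x + c + A^T lambda = 0.
Primal feasibility: A x = b.

This gives the KKT block system:
  [ Q   A^T ] [ x     ]   [-c ]
  [ A    0  ] [ lambda ] = [ b ]

Solving the linear system:
  x*      = (-1.1489, 0.934, -0.834)
  lambda* = (5.0872)
  f(x*)   = 11.3096

x* = (-1.1489, 0.934, -0.834), lambda* = (5.0872)


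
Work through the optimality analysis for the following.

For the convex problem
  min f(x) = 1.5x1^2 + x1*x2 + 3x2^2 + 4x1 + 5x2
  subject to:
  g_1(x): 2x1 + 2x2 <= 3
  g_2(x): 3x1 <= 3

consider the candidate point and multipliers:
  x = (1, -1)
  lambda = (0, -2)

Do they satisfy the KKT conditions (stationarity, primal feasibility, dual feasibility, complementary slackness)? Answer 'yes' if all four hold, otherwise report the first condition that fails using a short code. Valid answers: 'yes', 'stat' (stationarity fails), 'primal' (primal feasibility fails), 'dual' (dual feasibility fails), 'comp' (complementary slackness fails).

Gradient of f: grad f(x) = Q x + c = (6, 0)
Constraint values g_i(x) = a_i^T x - b_i:
  g_1((1, -1)) = -3
  g_2((1, -1)) = 0
Stationarity residual: grad f(x) + sum_i lambda_i a_i = (0, 0)
  -> stationarity OK
Primal feasibility (all g_i <= 0): OK
Dual feasibility (all lambda_i >= 0): FAILS
Complementary slackness (lambda_i * g_i(x) = 0 for all i): OK

Verdict: the first failing condition is dual_feasibility -> dual.

dual


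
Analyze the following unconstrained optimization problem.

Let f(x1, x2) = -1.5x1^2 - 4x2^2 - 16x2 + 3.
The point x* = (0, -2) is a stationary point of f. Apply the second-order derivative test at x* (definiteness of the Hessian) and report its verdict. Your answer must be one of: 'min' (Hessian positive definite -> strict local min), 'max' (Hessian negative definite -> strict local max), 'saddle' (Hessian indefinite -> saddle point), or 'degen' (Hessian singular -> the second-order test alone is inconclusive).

Compute the Hessian H = grad^2 f:
  H = [[-3, 0], [0, -8]]
Verify stationarity: grad f(x*) = H x* + g = (0, 0).
Eigenvalues of H: -8, -3.
Both eigenvalues < 0, so H is negative definite -> x* is a strict local max.

max


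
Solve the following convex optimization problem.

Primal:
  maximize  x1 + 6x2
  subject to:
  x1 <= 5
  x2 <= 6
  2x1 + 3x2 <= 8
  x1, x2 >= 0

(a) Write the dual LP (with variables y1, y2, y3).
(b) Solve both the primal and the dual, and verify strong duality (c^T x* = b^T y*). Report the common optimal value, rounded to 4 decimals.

The standard primal-dual pair for 'max c^T x s.t. A x <= b, x >= 0' is:
  Dual:  min b^T y  s.t.  A^T y >= c,  y >= 0.

So the dual LP is:
  minimize  5y1 + 6y2 + 8y3
  subject to:
    y1 + 2y3 >= 1
    y2 + 3y3 >= 6
    y1, y2, y3 >= 0

Solving the primal: x* = (0, 2.6667).
  primal value c^T x* = 16.
Solving the dual: y* = (0, 0, 2).
  dual value b^T y* = 16.
Strong duality: c^T x* = b^T y*. Confirmed.

16


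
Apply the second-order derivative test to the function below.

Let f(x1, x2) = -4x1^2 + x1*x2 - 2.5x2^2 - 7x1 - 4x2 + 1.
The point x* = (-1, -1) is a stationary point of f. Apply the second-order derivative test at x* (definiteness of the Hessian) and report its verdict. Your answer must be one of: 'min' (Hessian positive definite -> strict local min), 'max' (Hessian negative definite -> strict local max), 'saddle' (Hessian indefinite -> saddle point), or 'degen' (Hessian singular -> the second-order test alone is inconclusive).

Compute the Hessian H = grad^2 f:
  H = [[-8, 1], [1, -5]]
Verify stationarity: grad f(x*) = H x* + g = (0, 0).
Eigenvalues of H: -8.3028, -4.6972.
Both eigenvalues < 0, so H is negative definite -> x* is a strict local max.

max


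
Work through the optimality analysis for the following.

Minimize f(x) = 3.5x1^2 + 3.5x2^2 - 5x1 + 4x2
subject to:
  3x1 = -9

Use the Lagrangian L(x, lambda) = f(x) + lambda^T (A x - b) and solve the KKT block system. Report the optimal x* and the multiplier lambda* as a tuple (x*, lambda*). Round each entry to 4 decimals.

Form the Lagrangian:
  L(x, lambda) = (1/2) x^T Q x + c^T x + lambda^T (A x - b)
Stationarity (grad_x L = 0): Q x + c + A^T lambda = 0.
Primal feasibility: A x = b.

This gives the KKT block system:
  [ Q   A^T ] [ x     ]   [-c ]
  [ A    0  ] [ lambda ] = [ b ]

Solving the linear system:
  x*      = (-3, -0.5714)
  lambda* = (8.6667)
  f(x*)   = 45.3571

x* = (-3, -0.5714), lambda* = (8.6667)


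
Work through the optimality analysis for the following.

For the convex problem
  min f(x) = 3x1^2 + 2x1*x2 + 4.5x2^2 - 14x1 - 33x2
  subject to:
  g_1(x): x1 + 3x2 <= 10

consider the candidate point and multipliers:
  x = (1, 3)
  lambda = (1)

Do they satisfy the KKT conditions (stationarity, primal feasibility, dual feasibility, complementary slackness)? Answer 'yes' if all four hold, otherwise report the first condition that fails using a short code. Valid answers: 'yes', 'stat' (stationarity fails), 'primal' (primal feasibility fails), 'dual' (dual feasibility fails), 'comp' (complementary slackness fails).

Gradient of f: grad f(x) = Q x + c = (-2, -4)
Constraint values g_i(x) = a_i^T x - b_i:
  g_1((1, 3)) = 0
Stationarity residual: grad f(x) + sum_i lambda_i a_i = (-1, -1)
  -> stationarity FAILS
Primal feasibility (all g_i <= 0): OK
Dual feasibility (all lambda_i >= 0): OK
Complementary slackness (lambda_i * g_i(x) = 0 for all i): OK

Verdict: the first failing condition is stationarity -> stat.

stat


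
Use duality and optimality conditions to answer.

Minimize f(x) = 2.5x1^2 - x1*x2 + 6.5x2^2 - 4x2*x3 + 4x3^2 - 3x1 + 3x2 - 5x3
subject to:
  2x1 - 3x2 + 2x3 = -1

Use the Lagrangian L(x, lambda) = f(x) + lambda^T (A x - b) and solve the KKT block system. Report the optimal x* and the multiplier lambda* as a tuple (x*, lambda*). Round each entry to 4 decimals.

Form the Lagrangian:
  L(x, lambda) = (1/2) x^T Q x + c^T x + lambda^T (A x - b)
Stationarity (grad_x L = 0): Q x + c + A^T lambda = 0.
Primal feasibility: A x = b.

This gives the KKT block system:
  [ Q   A^T ] [ x     ]   [-c ]
  [ A    0  ] [ lambda ] = [ b ]

Solving the linear system:
  x*      = (-0.2259, 0.3404, 0.2364)
  lambda* = (2.2349)
  f(x*)   = 1.3758

x* = (-0.2259, 0.3404, 0.2364), lambda* = (2.2349)


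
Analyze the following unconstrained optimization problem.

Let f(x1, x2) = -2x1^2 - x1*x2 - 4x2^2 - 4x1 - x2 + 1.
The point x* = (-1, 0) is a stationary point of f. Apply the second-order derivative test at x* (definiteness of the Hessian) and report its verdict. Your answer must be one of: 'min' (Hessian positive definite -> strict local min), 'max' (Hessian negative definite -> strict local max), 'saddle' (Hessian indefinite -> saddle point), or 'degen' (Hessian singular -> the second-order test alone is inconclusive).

Compute the Hessian H = grad^2 f:
  H = [[-4, -1], [-1, -8]]
Verify stationarity: grad f(x*) = H x* + g = (0, 0).
Eigenvalues of H: -8.2361, -3.7639.
Both eigenvalues < 0, so H is negative definite -> x* is a strict local max.

max


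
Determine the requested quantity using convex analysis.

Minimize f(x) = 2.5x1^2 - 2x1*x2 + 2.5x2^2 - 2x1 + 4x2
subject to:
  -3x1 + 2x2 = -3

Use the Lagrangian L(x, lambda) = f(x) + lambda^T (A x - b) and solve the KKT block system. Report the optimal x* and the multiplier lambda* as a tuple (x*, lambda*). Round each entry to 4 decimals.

Form the Lagrangian:
  L(x, lambda) = (1/2) x^T Q x + c^T x + lambda^T (A x - b)
Stationarity (grad_x L = 0): Q x + c + A^T lambda = 0.
Primal feasibility: A x = b.

This gives the KKT block system:
  [ Q   A^T ] [ x     ]   [-c ]
  [ A    0  ] [ lambda ] = [ b ]

Solving the linear system:
  x*      = (0.4146, -0.878)
  lambda* = (0.6098)
  f(x*)   = -1.2561

x* = (0.4146, -0.878), lambda* = (0.6098)


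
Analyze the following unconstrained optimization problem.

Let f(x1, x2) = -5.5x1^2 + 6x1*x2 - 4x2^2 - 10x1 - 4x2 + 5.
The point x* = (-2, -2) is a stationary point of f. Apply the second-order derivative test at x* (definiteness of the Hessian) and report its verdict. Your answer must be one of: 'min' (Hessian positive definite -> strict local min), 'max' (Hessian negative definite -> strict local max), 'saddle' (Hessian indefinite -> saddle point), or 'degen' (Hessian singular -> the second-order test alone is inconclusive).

Compute the Hessian H = grad^2 f:
  H = [[-11, 6], [6, -8]]
Verify stationarity: grad f(x*) = H x* + g = (0, 0).
Eigenvalues of H: -15.6847, -3.3153.
Both eigenvalues < 0, so H is negative definite -> x* is a strict local max.

max


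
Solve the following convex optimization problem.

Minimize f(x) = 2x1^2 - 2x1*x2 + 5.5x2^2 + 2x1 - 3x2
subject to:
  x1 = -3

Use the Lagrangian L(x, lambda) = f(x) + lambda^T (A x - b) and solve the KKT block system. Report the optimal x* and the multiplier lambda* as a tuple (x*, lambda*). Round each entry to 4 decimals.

Form the Lagrangian:
  L(x, lambda) = (1/2) x^T Q x + c^T x + lambda^T (A x - b)
Stationarity (grad_x L = 0): Q x + c + A^T lambda = 0.
Primal feasibility: A x = b.

This gives the KKT block system:
  [ Q   A^T ] [ x     ]   [-c ]
  [ A    0  ] [ lambda ] = [ b ]

Solving the linear system:
  x*      = (-3, -0.2727)
  lambda* = (9.4545)
  f(x*)   = 11.5909

x* = (-3, -0.2727), lambda* = (9.4545)


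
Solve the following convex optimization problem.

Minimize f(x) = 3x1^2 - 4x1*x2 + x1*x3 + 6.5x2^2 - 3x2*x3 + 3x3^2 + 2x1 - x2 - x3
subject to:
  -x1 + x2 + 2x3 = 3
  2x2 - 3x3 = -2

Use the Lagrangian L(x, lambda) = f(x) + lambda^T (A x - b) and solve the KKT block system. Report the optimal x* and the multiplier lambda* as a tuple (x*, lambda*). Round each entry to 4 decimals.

Form the Lagrangian:
  L(x, lambda) = (1/2) x^T Q x + c^T x + lambda^T (A x - b)
Stationarity (grad_x L = 0): Q x + c + A^T lambda = 0.
Primal feasibility: A x = b.

This gives the KKT block system:
  [ Q   A^T ] [ x     ]   [-c ]
  [ A    0  ] [ lambda ] = [ b ]

Solving the linear system:
  x*      = (-0.6486, 0.4363, 0.9575)
  lambda* = (-2.6795, -0.8571)
  f(x*)   = 1.8166

x* = (-0.6486, 0.4363, 0.9575), lambda* = (-2.6795, -0.8571)


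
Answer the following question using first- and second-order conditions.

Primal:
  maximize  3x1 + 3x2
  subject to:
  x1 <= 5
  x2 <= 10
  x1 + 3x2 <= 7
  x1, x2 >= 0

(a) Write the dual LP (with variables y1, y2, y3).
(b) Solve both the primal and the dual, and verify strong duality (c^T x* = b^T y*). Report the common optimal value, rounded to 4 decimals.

The standard primal-dual pair for 'max c^T x s.t. A x <= b, x >= 0' is:
  Dual:  min b^T y  s.t.  A^T y >= c,  y >= 0.

So the dual LP is:
  minimize  5y1 + 10y2 + 7y3
  subject to:
    y1 + y3 >= 3
    y2 + 3y3 >= 3
    y1, y2, y3 >= 0

Solving the primal: x* = (5, 0.6667).
  primal value c^T x* = 17.
Solving the dual: y* = (2, 0, 1).
  dual value b^T y* = 17.
Strong duality: c^T x* = b^T y*. Confirmed.

17


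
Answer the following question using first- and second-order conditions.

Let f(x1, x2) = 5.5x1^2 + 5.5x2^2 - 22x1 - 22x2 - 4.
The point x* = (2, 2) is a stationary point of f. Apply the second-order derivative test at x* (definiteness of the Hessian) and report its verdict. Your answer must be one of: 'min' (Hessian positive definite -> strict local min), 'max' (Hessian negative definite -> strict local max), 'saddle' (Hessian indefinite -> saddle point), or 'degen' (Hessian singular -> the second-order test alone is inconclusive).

Compute the Hessian H = grad^2 f:
  H = [[11, 0], [0, 11]]
Verify stationarity: grad f(x*) = H x* + g = (0, 0).
Eigenvalues of H: 11, 11.
Both eigenvalues > 0, so H is positive definite -> x* is a strict local min.

min


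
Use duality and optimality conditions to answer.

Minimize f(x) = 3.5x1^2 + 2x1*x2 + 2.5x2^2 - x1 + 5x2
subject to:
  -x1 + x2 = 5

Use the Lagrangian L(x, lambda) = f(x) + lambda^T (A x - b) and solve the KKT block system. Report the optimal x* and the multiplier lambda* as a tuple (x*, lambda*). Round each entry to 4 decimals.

Form the Lagrangian:
  L(x, lambda) = (1/2) x^T Q x + c^T x + lambda^T (A x - b)
Stationarity (grad_x L = 0): Q x + c + A^T lambda = 0.
Primal feasibility: A x = b.

This gives the KKT block system:
  [ Q   A^T ] [ x     ]   [-c ]
  [ A    0  ] [ lambda ] = [ b ]

Solving the linear system:
  x*      = (-2.4375, 2.5625)
  lambda* = (-12.9375)
  f(x*)   = 39.9688

x* = (-2.4375, 2.5625), lambda* = (-12.9375)


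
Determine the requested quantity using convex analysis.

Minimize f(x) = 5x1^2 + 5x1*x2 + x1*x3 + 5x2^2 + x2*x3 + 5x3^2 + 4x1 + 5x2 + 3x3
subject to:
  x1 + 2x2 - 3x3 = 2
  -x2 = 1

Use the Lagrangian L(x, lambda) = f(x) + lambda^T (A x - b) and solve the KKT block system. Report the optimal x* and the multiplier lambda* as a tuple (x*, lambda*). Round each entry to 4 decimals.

Form the Lagrangian:
  L(x, lambda) = (1/2) x^T Q x + c^T x + lambda^T (A x - b)
Stationarity (grad_x L = 0): Q x + c + A^T lambda = 0.
Primal feasibility: A x = b.

This gives the KKT block system:
  [ Q   A^T ] [ x     ]   [-c ]
  [ A    0  ] [ lambda ] = [ b ]

Solving the linear system:
  x*      = (0.5189, -1, -1.1604)
  lambda* = (-3.0283, -9.6226)
  f(x*)   = 4.6368

x* = (0.5189, -1, -1.1604), lambda* = (-3.0283, -9.6226)


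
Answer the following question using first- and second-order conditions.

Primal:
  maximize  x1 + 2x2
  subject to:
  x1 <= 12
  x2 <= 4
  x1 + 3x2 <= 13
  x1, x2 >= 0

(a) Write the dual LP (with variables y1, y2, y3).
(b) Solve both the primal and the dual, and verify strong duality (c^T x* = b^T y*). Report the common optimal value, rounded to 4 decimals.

The standard primal-dual pair for 'max c^T x s.t. A x <= b, x >= 0' is:
  Dual:  min b^T y  s.t.  A^T y >= c,  y >= 0.

So the dual LP is:
  minimize  12y1 + 4y2 + 13y3
  subject to:
    y1 + y3 >= 1
    y2 + 3y3 >= 2
    y1, y2, y3 >= 0

Solving the primal: x* = (12, 0.3333).
  primal value c^T x* = 12.6667.
Solving the dual: y* = (0.3333, 0, 0.6667).
  dual value b^T y* = 12.6667.
Strong duality: c^T x* = b^T y*. Confirmed.

12.6667


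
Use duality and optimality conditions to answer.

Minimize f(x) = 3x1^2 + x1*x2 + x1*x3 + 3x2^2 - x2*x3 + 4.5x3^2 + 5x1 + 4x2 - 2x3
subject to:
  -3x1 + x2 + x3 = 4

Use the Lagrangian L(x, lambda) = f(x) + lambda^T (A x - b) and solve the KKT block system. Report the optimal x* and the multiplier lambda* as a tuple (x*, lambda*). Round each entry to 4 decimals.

Form the Lagrangian:
  L(x, lambda) = (1/2) x^T Q x + c^T x + lambda^T (A x - b)
Stationarity (grad_x L = 0): Q x + c + A^T lambda = 0.
Primal feasibility: A x = b.

This gives the KKT block system:
  [ Q   A^T ] [ x     ]   [-c ]
  [ A    0  ] [ lambda ] = [ b ]

Solving the linear system:
  x*      = (-1.2731, -0.2467, 0.4273)
  lambda* = (-0.8194)
  f(x*)   = -2.4648

x* = (-1.2731, -0.2467, 0.4273), lambda* = (-0.8194)


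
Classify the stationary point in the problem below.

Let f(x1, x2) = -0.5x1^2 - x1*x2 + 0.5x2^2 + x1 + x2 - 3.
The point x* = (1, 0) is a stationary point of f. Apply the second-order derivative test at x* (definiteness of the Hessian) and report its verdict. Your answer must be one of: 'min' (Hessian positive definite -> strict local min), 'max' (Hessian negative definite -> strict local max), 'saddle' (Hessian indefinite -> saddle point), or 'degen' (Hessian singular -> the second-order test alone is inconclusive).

Compute the Hessian H = grad^2 f:
  H = [[-1, -1], [-1, 1]]
Verify stationarity: grad f(x*) = H x* + g = (0, 0).
Eigenvalues of H: -1.4142, 1.4142.
Eigenvalues have mixed signs, so H is indefinite -> x* is a saddle point.

saddle


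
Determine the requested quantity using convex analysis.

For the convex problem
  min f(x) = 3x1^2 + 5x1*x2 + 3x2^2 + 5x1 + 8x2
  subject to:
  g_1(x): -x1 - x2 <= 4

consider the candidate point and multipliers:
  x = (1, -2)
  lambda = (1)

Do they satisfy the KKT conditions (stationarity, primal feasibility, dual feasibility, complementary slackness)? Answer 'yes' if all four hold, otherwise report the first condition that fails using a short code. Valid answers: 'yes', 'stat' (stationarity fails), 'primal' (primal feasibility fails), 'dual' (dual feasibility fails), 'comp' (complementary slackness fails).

Gradient of f: grad f(x) = Q x + c = (1, 1)
Constraint values g_i(x) = a_i^T x - b_i:
  g_1((1, -2)) = -3
Stationarity residual: grad f(x) + sum_i lambda_i a_i = (0, 0)
  -> stationarity OK
Primal feasibility (all g_i <= 0): OK
Dual feasibility (all lambda_i >= 0): OK
Complementary slackness (lambda_i * g_i(x) = 0 for all i): FAILS

Verdict: the first failing condition is complementary_slackness -> comp.

comp


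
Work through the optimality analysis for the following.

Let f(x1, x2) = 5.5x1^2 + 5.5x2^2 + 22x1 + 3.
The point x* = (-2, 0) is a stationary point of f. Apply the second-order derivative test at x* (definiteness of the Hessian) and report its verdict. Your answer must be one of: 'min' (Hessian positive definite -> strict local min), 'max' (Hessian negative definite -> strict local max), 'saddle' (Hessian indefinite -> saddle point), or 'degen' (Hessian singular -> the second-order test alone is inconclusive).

Compute the Hessian H = grad^2 f:
  H = [[11, 0], [0, 11]]
Verify stationarity: grad f(x*) = H x* + g = (0, 0).
Eigenvalues of H: 11, 11.
Both eigenvalues > 0, so H is positive definite -> x* is a strict local min.

min


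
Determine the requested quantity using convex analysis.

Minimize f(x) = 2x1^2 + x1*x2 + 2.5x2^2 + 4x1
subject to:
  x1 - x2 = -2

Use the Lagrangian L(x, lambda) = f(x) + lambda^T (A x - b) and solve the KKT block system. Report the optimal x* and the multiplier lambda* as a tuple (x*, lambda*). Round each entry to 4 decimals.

Form the Lagrangian:
  L(x, lambda) = (1/2) x^T Q x + c^T x + lambda^T (A x - b)
Stationarity (grad_x L = 0): Q x + c + A^T lambda = 0.
Primal feasibility: A x = b.

This gives the KKT block system:
  [ Q   A^T ] [ x     ]   [-c ]
  [ A    0  ] [ lambda ] = [ b ]

Solving the linear system:
  x*      = (-1.4545, 0.5455)
  lambda* = (1.2727)
  f(x*)   = -1.6364

x* = (-1.4545, 0.5455), lambda* = (1.2727)


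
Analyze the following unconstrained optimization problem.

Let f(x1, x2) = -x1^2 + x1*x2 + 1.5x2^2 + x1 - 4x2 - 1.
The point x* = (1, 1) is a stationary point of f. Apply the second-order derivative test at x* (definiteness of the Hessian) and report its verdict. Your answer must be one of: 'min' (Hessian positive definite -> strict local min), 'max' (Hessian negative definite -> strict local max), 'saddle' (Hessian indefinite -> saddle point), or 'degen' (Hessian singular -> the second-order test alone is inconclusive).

Compute the Hessian H = grad^2 f:
  H = [[-2, 1], [1, 3]]
Verify stationarity: grad f(x*) = H x* + g = (0, 0).
Eigenvalues of H: -2.1926, 3.1926.
Eigenvalues have mixed signs, so H is indefinite -> x* is a saddle point.

saddle


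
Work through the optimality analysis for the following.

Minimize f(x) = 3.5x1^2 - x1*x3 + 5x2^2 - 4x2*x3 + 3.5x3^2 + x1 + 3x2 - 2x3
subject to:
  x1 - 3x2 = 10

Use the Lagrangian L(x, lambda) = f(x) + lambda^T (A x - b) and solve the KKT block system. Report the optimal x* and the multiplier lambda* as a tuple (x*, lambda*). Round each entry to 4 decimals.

Form the Lagrangian:
  L(x, lambda) = (1/2) x^T Q x + c^T x + lambda^T (A x - b)
Stationarity (grad_x L = 0): Q x + c + A^T lambda = 0.
Primal feasibility: A x = b.

This gives the KKT block system:
  [ Q   A^T ] [ x     ]   [-c ]
  [ A    0  ] [ lambda ] = [ b ]

Solving the linear system:
  x*      = (0.7273, -3.0909, -1.3766)
  lambda* = (-7.4675)
  f(x*)   = 34.4416

x* = (0.7273, -3.0909, -1.3766), lambda* = (-7.4675)


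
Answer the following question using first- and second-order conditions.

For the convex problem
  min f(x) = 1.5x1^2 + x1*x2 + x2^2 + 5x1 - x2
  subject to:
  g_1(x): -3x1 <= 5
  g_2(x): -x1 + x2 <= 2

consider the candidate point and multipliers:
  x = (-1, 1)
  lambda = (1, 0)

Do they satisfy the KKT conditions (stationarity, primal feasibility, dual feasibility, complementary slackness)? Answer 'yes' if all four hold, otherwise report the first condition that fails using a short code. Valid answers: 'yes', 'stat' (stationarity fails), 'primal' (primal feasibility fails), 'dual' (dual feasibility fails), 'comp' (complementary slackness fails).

Gradient of f: grad f(x) = Q x + c = (3, 0)
Constraint values g_i(x) = a_i^T x - b_i:
  g_1((-1, 1)) = -2
  g_2((-1, 1)) = 0
Stationarity residual: grad f(x) + sum_i lambda_i a_i = (0, 0)
  -> stationarity OK
Primal feasibility (all g_i <= 0): OK
Dual feasibility (all lambda_i >= 0): OK
Complementary slackness (lambda_i * g_i(x) = 0 for all i): FAILS

Verdict: the first failing condition is complementary_slackness -> comp.

comp


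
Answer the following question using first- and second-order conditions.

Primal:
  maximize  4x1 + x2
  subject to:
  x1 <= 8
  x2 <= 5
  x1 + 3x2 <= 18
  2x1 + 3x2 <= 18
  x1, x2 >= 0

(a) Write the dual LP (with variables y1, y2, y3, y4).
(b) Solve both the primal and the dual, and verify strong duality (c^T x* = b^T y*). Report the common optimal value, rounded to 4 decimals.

The standard primal-dual pair for 'max c^T x s.t. A x <= b, x >= 0' is:
  Dual:  min b^T y  s.t.  A^T y >= c,  y >= 0.

So the dual LP is:
  minimize  8y1 + 5y2 + 18y3 + 18y4
  subject to:
    y1 + y3 + 2y4 >= 4
    y2 + 3y3 + 3y4 >= 1
    y1, y2, y3, y4 >= 0

Solving the primal: x* = (8, 0.6667).
  primal value c^T x* = 32.6667.
Solving the dual: y* = (3.3333, 0, 0, 0.3333).
  dual value b^T y* = 32.6667.
Strong duality: c^T x* = b^T y*. Confirmed.

32.6667


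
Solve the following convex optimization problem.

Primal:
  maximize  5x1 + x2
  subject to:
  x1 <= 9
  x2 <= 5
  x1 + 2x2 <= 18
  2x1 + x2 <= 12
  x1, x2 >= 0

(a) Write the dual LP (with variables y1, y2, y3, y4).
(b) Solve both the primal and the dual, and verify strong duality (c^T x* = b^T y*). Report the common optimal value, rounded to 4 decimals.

The standard primal-dual pair for 'max c^T x s.t. A x <= b, x >= 0' is:
  Dual:  min b^T y  s.t.  A^T y >= c,  y >= 0.

So the dual LP is:
  minimize  9y1 + 5y2 + 18y3 + 12y4
  subject to:
    y1 + y3 + 2y4 >= 5
    y2 + 2y3 + y4 >= 1
    y1, y2, y3, y4 >= 0

Solving the primal: x* = (6, 0).
  primal value c^T x* = 30.
Solving the dual: y* = (0, 0, 0, 2.5).
  dual value b^T y* = 30.
Strong duality: c^T x* = b^T y*. Confirmed.

30


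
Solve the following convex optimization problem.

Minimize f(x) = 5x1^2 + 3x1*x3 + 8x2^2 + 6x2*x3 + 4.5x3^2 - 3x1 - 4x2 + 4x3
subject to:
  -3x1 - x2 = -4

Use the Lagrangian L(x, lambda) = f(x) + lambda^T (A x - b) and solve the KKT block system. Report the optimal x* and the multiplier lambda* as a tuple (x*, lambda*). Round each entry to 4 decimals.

Form the Lagrangian:
  L(x, lambda) = (1/2) x^T Q x + c^T x + lambda^T (A x - b)
Stationarity (grad_x L = 0): Q x + c + A^T lambda = 0.
Primal feasibility: A x = b.

This gives the KKT block system:
  [ Q   A^T ] [ x     ]   [-c ]
  [ A    0  ] [ lambda ] = [ b ]

Solving the linear system:
  x*      = (1.0568, 0.8295, -1.3497)
  lambda* = (1.1731)
  f(x*)   = -3.5973

x* = (1.0568, 0.8295, -1.3497), lambda* = (1.1731)


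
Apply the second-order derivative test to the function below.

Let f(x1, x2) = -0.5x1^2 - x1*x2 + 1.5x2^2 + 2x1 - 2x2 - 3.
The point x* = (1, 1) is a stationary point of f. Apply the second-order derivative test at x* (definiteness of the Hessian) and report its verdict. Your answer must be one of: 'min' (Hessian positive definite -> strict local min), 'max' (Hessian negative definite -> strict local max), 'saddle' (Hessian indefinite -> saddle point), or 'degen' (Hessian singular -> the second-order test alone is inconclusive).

Compute the Hessian H = grad^2 f:
  H = [[-1, -1], [-1, 3]]
Verify stationarity: grad f(x*) = H x* + g = (0, 0).
Eigenvalues of H: -1.2361, 3.2361.
Eigenvalues have mixed signs, so H is indefinite -> x* is a saddle point.

saddle
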